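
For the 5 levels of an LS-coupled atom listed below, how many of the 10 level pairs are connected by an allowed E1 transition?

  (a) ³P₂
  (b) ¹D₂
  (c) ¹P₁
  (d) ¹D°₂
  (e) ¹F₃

3

(a)–(b): forbidden (parity, ΔS).
(a)–(c): forbidden (parity, ΔS).
(a)–(d): forbidden (ΔS).
(a)–(e): forbidden (parity, ΔS, ΔL).
(b)–(c): forbidden (parity).
(b)–(d): allowed.
(b)–(e): forbidden (parity).
(c)–(d): allowed.
(c)–(e): forbidden (parity, ΔL, ΔJ).
(d)–(e): allowed.
Allowed pairs: 3 of 10.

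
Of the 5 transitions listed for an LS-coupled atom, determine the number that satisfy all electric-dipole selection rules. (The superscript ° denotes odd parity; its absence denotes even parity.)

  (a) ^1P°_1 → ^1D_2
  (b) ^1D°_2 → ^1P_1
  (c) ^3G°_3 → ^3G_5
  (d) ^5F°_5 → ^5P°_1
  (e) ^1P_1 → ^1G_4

2

(a) allowed
(b) allowed
(c) forbidden (ΔJ fails)
(d) forbidden (parity, ΔL, ΔJ fail)
(e) forbidden (parity, ΔL, ΔJ fail)
Total allowed: 2 of 5.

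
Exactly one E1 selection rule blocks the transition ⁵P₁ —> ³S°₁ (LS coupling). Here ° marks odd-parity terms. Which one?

Reading off the term symbols: S 2→1, L 1→0, J 1→1, parity even→odd.
ΔJ = 0, ±1 (not J=0↔0): J: 1 → 1, ΔJ = +0 — satisfied.
Parity must change: even → odd — satisfied.
ΔL = 0, ±1 (not L=0↔0): L: 1 → 0, ΔL = -1 — satisfied.
ΔS = 0: S: 2 → 1 — violated.

the ΔS = 0 rule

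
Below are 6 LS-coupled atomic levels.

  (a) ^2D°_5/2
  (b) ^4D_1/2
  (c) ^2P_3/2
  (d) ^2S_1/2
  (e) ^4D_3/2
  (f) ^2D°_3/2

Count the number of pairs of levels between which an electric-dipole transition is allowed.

2

(a)–(b): forbidden (ΔS, ΔJ).
(a)–(c): allowed.
(a)–(d): forbidden (ΔL, ΔJ).
(a)–(e): forbidden (ΔS).
(a)–(f): forbidden (parity).
(b)–(c): forbidden (parity, ΔS).
(b)–(d): forbidden (parity, ΔS, ΔL).
(b)–(e): forbidden (parity).
(b)–(f): forbidden (ΔS).
(c)–(d): forbidden (parity).
(c)–(e): forbidden (parity, ΔS).
(c)–(f): allowed.
(d)–(e): forbidden (parity, ΔS, ΔL).
(d)–(f): forbidden (ΔL).
(e)–(f): forbidden (ΔS).
Allowed pairs: 2 of 15.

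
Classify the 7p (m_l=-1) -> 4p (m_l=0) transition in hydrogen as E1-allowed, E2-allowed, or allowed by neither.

Δl = 1 − 1 = +0; l_i + l_f = 2.
Δm_l = +1.
E1 (Δl = ±1, |Δm_l| ≤ 1): not satisfied.
E2 (Δl = 0,±2, l_i+l_f ≥ 2, |Δm_l| ≤ 2): satisfied.

E2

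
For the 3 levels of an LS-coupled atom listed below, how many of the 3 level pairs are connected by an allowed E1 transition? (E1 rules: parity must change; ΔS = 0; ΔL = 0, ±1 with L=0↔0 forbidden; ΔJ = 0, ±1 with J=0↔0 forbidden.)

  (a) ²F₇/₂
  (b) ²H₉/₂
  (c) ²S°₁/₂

(a)–(b): forbidden (parity, ΔL).
(a)–(c): forbidden (ΔL, ΔJ).
(b)–(c): forbidden (ΔL, ΔJ).
Allowed pairs: 0 of 3.

0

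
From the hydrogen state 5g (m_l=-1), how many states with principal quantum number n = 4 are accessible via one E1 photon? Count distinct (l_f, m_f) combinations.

3

E1 requires Δl = ±1, so l_f ∈ {3, 5}; with 0 ≤ l_f ≤ n_f−1 = 3, the allowed l_f values are {3}.
For l_f = 3: m_f ∈ {m_i−1, m_i, m_i+1} ∩ [−3, 3] = {-2, -1, 0} → 3 states.
Total: 3.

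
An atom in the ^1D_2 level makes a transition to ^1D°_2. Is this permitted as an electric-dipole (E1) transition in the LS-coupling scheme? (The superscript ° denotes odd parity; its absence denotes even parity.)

allowed

Initial level: S=0, L=2, J=2, parity even. Final level: S=0, L=2, J=2, parity odd.
Parity must change: even → odd — ✓.
ΔS = 0: S: 0 → 0 — ✓.
ΔL = 0, ±1 (not L=0↔0): L: 2 → 2, ΔL = +0 — ✓.
ΔJ = 0, ±1 (not J=0↔0): J: 2 → 2, ΔJ = +0 — ✓.
All four E1 rules are satisfied.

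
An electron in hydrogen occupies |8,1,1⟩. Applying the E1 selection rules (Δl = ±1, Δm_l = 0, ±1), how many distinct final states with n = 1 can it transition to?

E1 requires Δl = ±1, so l_f ∈ {0, 2}; with 0 ≤ l_f ≤ n_f−1 = 0, the allowed l_f values are {0}.
For l_f = 0: m_f ∈ {m_i−1, m_i, m_i+1} ∩ [−0, 0] = {0} → 1 state.
Total: 1.

1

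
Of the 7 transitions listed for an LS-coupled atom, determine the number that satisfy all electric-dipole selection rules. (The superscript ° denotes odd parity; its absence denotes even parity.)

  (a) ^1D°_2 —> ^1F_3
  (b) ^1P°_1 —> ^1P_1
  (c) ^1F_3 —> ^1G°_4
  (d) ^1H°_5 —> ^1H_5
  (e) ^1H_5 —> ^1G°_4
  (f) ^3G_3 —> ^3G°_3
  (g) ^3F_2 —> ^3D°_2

(a) allowed
(b) allowed
(c) allowed
(d) allowed
(e) allowed
(f) allowed
(g) allowed
Total allowed: 7 of 7.

7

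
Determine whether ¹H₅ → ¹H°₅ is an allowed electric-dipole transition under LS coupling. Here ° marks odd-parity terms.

Reading off the term symbols: S 0→0, L 5→5, J 5→5, parity even→odd.
Parity must change: even → odd — ok.
ΔS = 0: S: 0 → 0 — ok.
ΔL = 0, ±1 (not L=0↔0): L: 5 → 5, ΔL = +0 — ok.
ΔJ = 0, ±1 (not J=0↔0): J: 5 → 5, ΔJ = +0 — ok.
All four E1 rules are satisfied.

allowed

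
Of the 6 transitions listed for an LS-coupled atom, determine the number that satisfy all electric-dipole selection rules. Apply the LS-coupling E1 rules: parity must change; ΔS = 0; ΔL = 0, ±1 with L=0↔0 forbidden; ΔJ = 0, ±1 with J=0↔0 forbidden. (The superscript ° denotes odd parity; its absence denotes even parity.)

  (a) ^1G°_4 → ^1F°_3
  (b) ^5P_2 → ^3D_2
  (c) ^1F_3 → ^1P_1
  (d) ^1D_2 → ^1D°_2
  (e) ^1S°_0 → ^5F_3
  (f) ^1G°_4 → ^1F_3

(a) forbidden (parity fails)
(b) forbidden (parity, ΔS fail)
(c) forbidden (parity, ΔL, ΔJ fail)
(d) allowed
(e) forbidden (ΔS, ΔL, ΔJ fail)
(f) allowed
Total allowed: 2 of 6.

2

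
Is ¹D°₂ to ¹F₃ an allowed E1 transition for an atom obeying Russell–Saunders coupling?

allowed

Reading off the term symbols: S 0→0, L 2→3, J 2→3, parity odd→even.
Parity must change: odd → even — satisfied.
ΔS = 0: S: 0 → 0 — satisfied.
ΔL = 0, ±1 (not L=0↔0): L: 2 → 3, ΔL = +1 — satisfied.
ΔJ = 0, ±1 (not J=0↔0): J: 2 → 3, ΔJ = +1 — satisfied.
All four E1 rules are satisfied.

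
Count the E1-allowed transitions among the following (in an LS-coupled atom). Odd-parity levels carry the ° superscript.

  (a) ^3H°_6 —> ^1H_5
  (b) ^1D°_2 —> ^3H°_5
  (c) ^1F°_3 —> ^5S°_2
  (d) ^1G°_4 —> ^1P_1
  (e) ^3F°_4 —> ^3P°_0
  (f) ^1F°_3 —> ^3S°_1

(a) forbidden (ΔS fails)
(b) forbidden (parity, ΔS, ΔL, ΔJ fail)
(c) forbidden (parity, ΔS, ΔL fail)
(d) forbidden (ΔL, ΔJ fail)
(e) forbidden (parity, ΔL, ΔJ fail)
(f) forbidden (parity, ΔS, ΔL, ΔJ fail)
Total allowed: 0 of 6.

0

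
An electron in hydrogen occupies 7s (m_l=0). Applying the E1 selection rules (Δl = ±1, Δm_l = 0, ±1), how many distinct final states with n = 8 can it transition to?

E1 requires Δl = ±1, so l_f ∈ {-1, 1}; with 0 ≤ l_f ≤ n_f−1 = 7, the allowed l_f values are {1}.
For l_f = 1: m_f ∈ {m_i−1, m_i, m_i+1} ∩ [−1, 1] = {-1, 0, 1} → 3 states.
Total: 3.

3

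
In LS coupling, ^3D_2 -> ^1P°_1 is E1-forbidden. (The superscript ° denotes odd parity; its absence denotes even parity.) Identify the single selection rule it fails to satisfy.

Parity must change: even → odd — passes.
ΔS = 0: S: 1 → 0 — fails.
ΔJ = 0, ±1 (not J=0↔0): J: 2 → 1, ΔJ = -1 — passes.
ΔL = 0, ±1 (not L=0↔0): L: 2 → 1, ΔL = -1 — passes.

the ΔS = 0 rule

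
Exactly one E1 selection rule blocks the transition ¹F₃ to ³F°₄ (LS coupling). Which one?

ΔL = 0, ±1 (not L=0↔0): L: 3 → 3, ΔL = +0 — satisfied.
ΔS = 0: S: 0 → 1 — violated.
Parity must change: even → odd — satisfied.
ΔJ = 0, ±1 (not J=0↔0): J: 3 → 4, ΔJ = +1 — satisfied.

the ΔS = 0 rule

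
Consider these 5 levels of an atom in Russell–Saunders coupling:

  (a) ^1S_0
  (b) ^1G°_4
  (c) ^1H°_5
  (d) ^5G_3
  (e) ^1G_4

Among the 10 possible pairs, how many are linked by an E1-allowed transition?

(a)–(b): forbidden (ΔL, ΔJ).
(a)–(c): forbidden (ΔL, ΔJ).
(a)–(d): forbidden (parity, ΔS, ΔL, ΔJ).
(a)–(e): forbidden (parity, ΔL, ΔJ).
(b)–(c): forbidden (parity).
(b)–(d): forbidden (ΔS).
(b)–(e): allowed.
(c)–(d): forbidden (ΔS, ΔJ).
(c)–(e): allowed.
(d)–(e): forbidden (parity, ΔS).
Allowed pairs: 2 of 10.

2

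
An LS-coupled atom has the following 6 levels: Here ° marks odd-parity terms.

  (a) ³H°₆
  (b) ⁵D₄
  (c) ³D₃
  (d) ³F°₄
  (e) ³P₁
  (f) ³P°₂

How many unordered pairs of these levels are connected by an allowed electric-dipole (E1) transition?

3

(a)–(b): forbidden (ΔS, ΔL, ΔJ).
(a)–(c): forbidden (ΔL, ΔJ).
(a)–(d): forbidden (parity, ΔL, ΔJ).
(a)–(e): forbidden (ΔL, ΔJ).
(a)–(f): forbidden (parity, ΔL, ΔJ).
(b)–(c): forbidden (parity, ΔS).
(b)–(d): forbidden (ΔS).
(b)–(e): forbidden (parity, ΔS, ΔJ).
(b)–(f): forbidden (ΔS, ΔJ).
(c)–(d): allowed.
(c)–(e): forbidden (parity, ΔJ).
(c)–(f): allowed.
(d)–(e): forbidden (ΔL, ΔJ).
(d)–(f): forbidden (parity, ΔL, ΔJ).
(e)–(f): allowed.
Allowed pairs: 3 of 15.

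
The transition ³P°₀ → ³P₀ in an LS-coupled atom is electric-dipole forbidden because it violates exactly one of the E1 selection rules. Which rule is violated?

Parity must change: odd → even — satisfied.
ΔS = 0: S: 1 → 1 — satisfied.
ΔL = 0, ±1 (not L=0↔0): L: 1 → 1, ΔL = +0 — satisfied.
ΔJ = 0, ±1 (not J=0↔0): J: 0 → 0, ΔJ = +0 — violated.

the J=0 ↔ J=0 exclusion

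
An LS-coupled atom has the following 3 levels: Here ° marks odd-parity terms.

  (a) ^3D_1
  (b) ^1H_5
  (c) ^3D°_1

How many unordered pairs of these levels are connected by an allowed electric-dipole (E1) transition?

(a)–(b): forbidden (parity, ΔS, ΔL, ΔJ).
(a)–(c): allowed.
(b)–(c): forbidden (ΔS, ΔL, ΔJ).
Allowed pairs: 1 of 3.

1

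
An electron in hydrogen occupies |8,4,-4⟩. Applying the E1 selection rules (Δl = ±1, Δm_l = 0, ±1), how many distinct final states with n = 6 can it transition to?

4

E1 requires Δl = ±1, so l_f ∈ {3, 5}; with 0 ≤ l_f ≤ n_f−1 = 5, the allowed l_f values are {3, 5}.
For l_f = 3: m_f ∈ {m_i−1, m_i, m_i+1} ∩ [−3, 3] = {-3} → 1 state.
For l_f = 5: m_f ∈ {m_i−1, m_i, m_i+1} ∩ [−5, 5] = {-5, -4, -3} → 3 states.
Total: 4.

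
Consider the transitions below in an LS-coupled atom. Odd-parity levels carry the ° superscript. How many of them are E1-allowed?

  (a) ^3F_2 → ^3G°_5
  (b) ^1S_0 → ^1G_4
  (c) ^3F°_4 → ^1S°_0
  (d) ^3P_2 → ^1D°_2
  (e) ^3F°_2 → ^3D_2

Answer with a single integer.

(a) forbidden (ΔJ fails)
(b) forbidden (parity, ΔL, ΔJ fail)
(c) forbidden (parity, ΔS, ΔL, ΔJ fail)
(d) forbidden (ΔS fails)
(e) allowed
Total allowed: 1 of 5.

1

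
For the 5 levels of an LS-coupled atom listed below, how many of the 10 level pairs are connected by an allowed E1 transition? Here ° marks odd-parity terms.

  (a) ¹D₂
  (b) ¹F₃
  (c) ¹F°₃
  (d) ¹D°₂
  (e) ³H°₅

(a)–(b): forbidden (parity).
(a)–(c): allowed.
(a)–(d): allowed.
(a)–(e): forbidden (ΔS, ΔL, ΔJ).
(b)–(c): allowed.
(b)–(d): allowed.
(b)–(e): forbidden (ΔS, ΔL, ΔJ).
(c)–(d): forbidden (parity).
(c)–(e): forbidden (parity, ΔS, ΔL, ΔJ).
(d)–(e): forbidden (parity, ΔS, ΔL, ΔJ).
Allowed pairs: 4 of 10.

4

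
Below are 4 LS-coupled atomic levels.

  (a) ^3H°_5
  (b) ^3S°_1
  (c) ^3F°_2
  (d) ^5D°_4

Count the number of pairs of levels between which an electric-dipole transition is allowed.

(a)–(b): forbidden (parity, ΔL, ΔJ).
(a)–(c): forbidden (parity, ΔL, ΔJ).
(a)–(d): forbidden (parity, ΔS, ΔL).
(b)–(c): forbidden (parity, ΔL).
(b)–(d): forbidden (parity, ΔS, ΔL, ΔJ).
(c)–(d): forbidden (parity, ΔS, ΔJ).
Allowed pairs: 0 of 6.

0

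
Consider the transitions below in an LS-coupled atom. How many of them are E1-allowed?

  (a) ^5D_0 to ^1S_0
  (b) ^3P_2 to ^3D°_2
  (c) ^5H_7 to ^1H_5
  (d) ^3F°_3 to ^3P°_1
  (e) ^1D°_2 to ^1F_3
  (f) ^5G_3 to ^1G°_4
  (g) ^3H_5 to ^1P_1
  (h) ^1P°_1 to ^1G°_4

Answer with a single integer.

(a) forbidden (parity, ΔS, ΔL, ΔJ fail)
(b) allowed
(c) forbidden (parity, ΔS, ΔJ fail)
(d) forbidden (parity, ΔL, ΔJ fail)
(e) allowed
(f) forbidden (ΔS fails)
(g) forbidden (parity, ΔS, ΔL, ΔJ fail)
(h) forbidden (parity, ΔL, ΔJ fail)
Total allowed: 2 of 8.

2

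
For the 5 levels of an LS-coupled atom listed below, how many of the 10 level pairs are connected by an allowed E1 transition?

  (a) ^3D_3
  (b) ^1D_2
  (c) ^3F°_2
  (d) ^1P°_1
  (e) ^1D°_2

(a)–(b): forbidden (parity, ΔS).
(a)–(c): allowed.
(a)–(d): forbidden (ΔS, ΔJ).
(a)–(e): forbidden (ΔS).
(b)–(c): forbidden (ΔS).
(b)–(d): allowed.
(b)–(e): allowed.
(c)–(d): forbidden (parity, ΔS, ΔL).
(c)–(e): forbidden (parity, ΔS).
(d)–(e): forbidden (parity).
Allowed pairs: 3 of 10.

3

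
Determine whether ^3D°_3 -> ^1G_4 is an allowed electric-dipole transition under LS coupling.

forbidden

Parity must change: odd → even — ✓.
ΔS = 0: S: 1 → 0 — ✗.
ΔL = 0, ±1 (not L=0↔0): L: 2 → 4, ΔL = +2 — ✗.
ΔJ = 0, ±1 (not J=0↔0): J: 3 → 4, ΔJ = +1 — ✓.
Rule(s) violated: ΔS, ΔL.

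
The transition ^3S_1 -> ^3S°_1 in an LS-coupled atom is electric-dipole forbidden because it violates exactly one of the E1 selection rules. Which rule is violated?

Reading off the term symbols: S 1→1, L 0→0, J 1→1, parity even→odd.
ΔL = 0, ±1 (not L=0↔0): L: 0 → 0, ΔL = +0 — fails.
ΔS = 0: S: 1 → 1 — passes.
Parity must change: even → odd — passes.
ΔJ = 0, ±1 (not J=0↔0): J: 1 → 1, ΔJ = +0 — passes.

the L=0 ↔ L=0 exclusion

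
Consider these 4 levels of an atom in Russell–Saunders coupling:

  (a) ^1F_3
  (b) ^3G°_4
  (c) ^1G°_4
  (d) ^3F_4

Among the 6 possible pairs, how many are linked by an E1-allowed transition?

2

(a)–(b): forbidden (ΔS).
(a)–(c): allowed.
(a)–(d): forbidden (parity, ΔS).
(b)–(c): forbidden (parity, ΔS).
(b)–(d): allowed.
(c)–(d): forbidden (ΔS).
Allowed pairs: 2 of 6.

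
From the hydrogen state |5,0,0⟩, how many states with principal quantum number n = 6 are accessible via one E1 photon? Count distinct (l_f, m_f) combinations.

E1 requires Δl = ±1, so l_f ∈ {-1, 1}; with 0 ≤ l_f ≤ n_f−1 = 5, the allowed l_f values are {1}.
For l_f = 1: m_f ∈ {m_i−1, m_i, m_i+1} ∩ [−1, 1] = {-1, 0, 1} → 3 states.
Total: 3.

3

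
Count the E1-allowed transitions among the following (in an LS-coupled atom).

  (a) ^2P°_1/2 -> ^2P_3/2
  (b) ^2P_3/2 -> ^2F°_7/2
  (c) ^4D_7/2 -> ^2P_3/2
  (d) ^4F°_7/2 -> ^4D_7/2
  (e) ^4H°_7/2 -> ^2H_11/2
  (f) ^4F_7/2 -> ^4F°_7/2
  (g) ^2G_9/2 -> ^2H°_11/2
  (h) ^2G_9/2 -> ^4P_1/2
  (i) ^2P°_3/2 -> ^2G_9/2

(a) allowed
(b) forbidden (ΔL, ΔJ fail)
(c) forbidden (parity, ΔS, ΔJ fail)
(d) allowed
(e) forbidden (ΔS, ΔJ fail)
(f) allowed
(g) allowed
(h) forbidden (parity, ΔS, ΔL, ΔJ fail)
(i) forbidden (ΔL, ΔJ fail)
Total allowed: 4 of 9.

4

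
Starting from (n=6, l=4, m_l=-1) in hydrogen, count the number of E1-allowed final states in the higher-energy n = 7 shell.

E1 requires Δl = ±1, so l_f ∈ {3, 5}; with 0 ≤ l_f ≤ n_f−1 = 6, the allowed l_f values are {3, 5}.
For l_f = 3: m_f ∈ {m_i−1, m_i, m_i+1} ∩ [−3, 3] = {-2, -1, 0} → 3 states.
For l_f = 5: m_f ∈ {m_i−1, m_i, m_i+1} ∩ [−5, 5] = {-2, -1, 0} → 3 states.
Total: 6.

6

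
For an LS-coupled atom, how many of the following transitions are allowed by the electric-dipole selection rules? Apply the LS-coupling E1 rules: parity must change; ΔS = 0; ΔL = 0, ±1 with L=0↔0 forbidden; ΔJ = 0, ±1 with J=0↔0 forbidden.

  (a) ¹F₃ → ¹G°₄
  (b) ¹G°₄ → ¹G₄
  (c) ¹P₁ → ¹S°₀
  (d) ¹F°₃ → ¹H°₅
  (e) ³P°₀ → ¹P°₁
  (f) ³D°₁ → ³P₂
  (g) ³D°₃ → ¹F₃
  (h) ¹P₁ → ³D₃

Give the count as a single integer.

4

(a) allowed
(b) allowed
(c) allowed
(d) forbidden (parity, ΔL, ΔJ fail)
(e) forbidden (parity, ΔS fail)
(f) allowed
(g) forbidden (ΔS fails)
(h) forbidden (parity, ΔS, ΔJ fail)
Total allowed: 4 of 8.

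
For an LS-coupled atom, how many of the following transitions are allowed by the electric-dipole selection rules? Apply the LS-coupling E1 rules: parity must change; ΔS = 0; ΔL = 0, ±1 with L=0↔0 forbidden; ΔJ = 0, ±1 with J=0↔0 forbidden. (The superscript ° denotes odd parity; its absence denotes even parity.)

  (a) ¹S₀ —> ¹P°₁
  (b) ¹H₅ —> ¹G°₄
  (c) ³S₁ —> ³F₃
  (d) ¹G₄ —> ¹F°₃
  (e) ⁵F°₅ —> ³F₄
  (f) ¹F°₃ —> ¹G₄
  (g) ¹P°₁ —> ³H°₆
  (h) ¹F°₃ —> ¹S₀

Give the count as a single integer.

4

(a) allowed
(b) allowed
(c) forbidden (parity, ΔL, ΔJ fail)
(d) allowed
(e) forbidden (ΔS fails)
(f) allowed
(g) forbidden (parity, ΔS, ΔL, ΔJ fail)
(h) forbidden (ΔL, ΔJ fail)
Total allowed: 4 of 8.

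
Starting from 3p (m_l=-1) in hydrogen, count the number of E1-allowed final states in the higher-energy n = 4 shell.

4

E1 requires Δl = ±1, so l_f ∈ {0, 2}; with 0 ≤ l_f ≤ n_f−1 = 3, the allowed l_f values are {0, 2}.
For l_f = 0: m_f ∈ {m_i−1, m_i, m_i+1} ∩ [−0, 0] = {0} → 1 state.
For l_f = 2: m_f ∈ {m_i−1, m_i, m_i+1} ∩ [−2, 2] = {-2, -1, 0} → 3 states.
Total: 4.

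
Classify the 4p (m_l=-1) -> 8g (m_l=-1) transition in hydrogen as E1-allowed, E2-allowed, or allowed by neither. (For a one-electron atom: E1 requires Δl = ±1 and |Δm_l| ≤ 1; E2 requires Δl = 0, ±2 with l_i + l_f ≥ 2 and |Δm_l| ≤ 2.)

neither

Δl = 4 − 1 = +3; l_i + l_f = 5.
Δm_l = +0.
E1 (Δl = ±1, |Δm_l| ≤ 1): not satisfied.
E2 (Δl = 0,±2, l_i+l_f ≥ 2, |Δm_l| ≤ 2): not satisfied.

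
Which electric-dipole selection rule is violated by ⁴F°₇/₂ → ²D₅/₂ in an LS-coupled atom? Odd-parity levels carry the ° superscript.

Parity must change: odd → even — passes.
ΔS = 0: S: 3/2 → 1/2 — fails.
ΔL = 0, ±1 (not L=0↔0): L: 3 → 2, ΔL = -1 — passes.
ΔJ = 0, ±1 (not J=0↔0): J: 7/2 → 5/2, ΔJ = -1 — passes.

the ΔS = 0 rule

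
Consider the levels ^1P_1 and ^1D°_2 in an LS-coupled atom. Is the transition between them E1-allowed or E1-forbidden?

allowed

Parity must change: even → odd — passes.
ΔS = 0: S: 0 → 0 — passes.
ΔL = 0, ±1 (not L=0↔0): L: 1 → 2, ΔL = +1 — passes.
ΔJ = 0, ±1 (not J=0↔0): J: 1 → 2, ΔJ = +1 — passes.
All four E1 rules are satisfied.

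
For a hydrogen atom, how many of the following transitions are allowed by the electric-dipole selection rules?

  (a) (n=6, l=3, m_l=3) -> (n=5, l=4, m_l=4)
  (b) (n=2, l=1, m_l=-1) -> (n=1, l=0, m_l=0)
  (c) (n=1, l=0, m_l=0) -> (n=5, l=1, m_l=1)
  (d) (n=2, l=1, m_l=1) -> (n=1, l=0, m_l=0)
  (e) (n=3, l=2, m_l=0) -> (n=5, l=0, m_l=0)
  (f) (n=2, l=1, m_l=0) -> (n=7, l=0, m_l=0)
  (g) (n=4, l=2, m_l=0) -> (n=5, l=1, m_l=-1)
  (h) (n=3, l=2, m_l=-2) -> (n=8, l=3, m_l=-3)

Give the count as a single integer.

(a) allowed
(b) allowed
(c) allowed
(d) allowed
(e) forbidden — Δl = -2 (E1 requires Δl = ±1)
(f) allowed
(g) allowed
(h) allowed
Total allowed: 7 of 8.

7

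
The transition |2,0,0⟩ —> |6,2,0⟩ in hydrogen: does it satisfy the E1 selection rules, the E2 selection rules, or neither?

Δl = 2 − 0 = +2; l_i + l_f = 2.
Δm_l = +0.
E1 (Δl = ±1, |Δm_l| ≤ 1): not satisfied.
E2 (Δl = 0,±2, l_i+l_f ≥ 2, |Δm_l| ≤ 2): satisfied.

E2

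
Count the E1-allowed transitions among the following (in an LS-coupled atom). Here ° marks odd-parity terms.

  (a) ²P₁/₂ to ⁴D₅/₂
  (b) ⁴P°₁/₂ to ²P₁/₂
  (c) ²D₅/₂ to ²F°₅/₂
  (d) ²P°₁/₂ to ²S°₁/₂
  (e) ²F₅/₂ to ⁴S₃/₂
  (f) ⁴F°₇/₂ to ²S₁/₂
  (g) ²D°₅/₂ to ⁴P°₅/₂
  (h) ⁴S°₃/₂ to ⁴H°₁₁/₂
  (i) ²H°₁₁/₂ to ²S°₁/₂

1

(a) forbidden (parity, ΔS, ΔJ fail)
(b) forbidden (ΔS fails)
(c) allowed
(d) forbidden (parity fails)
(e) forbidden (parity, ΔS, ΔL fail)
(f) forbidden (ΔS, ΔL, ΔJ fail)
(g) forbidden (parity, ΔS fail)
(h) forbidden (parity, ΔL, ΔJ fail)
(i) forbidden (parity, ΔL, ΔJ fail)
Total allowed: 1 of 9.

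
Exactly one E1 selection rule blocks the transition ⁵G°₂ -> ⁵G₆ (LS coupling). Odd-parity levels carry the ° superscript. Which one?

the ΔJ = 0, ±1 rule

Initial level: S=2, L=4, J=2, parity odd. Final level: S=2, L=4, J=6, parity even.
Parity must change: odd → even — ok.
ΔS = 0: S: 2 → 2 — ok.
ΔL = 0, ±1 (not L=0↔0): L: 4 → 4, ΔL = +0 — ok.
ΔJ = 0, ±1 (not J=0↔0): J: 2 → 6, ΔJ = +4 — fails.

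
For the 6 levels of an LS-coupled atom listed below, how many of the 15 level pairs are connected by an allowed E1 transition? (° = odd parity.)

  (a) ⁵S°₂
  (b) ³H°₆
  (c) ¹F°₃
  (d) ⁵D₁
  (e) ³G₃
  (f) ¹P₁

0

(a)–(b): forbidden (parity, ΔS, ΔL, ΔJ).
(a)–(c): forbidden (parity, ΔS, ΔL).
(a)–(d): forbidden (ΔL).
(a)–(e): forbidden (ΔS, ΔL).
(a)–(f): forbidden (ΔS).
(b)–(c): forbidden (parity, ΔS, ΔL, ΔJ).
(b)–(d): forbidden (ΔS, ΔL, ΔJ).
(b)–(e): forbidden (ΔJ).
(b)–(f): forbidden (ΔS, ΔL, ΔJ).
(c)–(d): forbidden (ΔS, ΔJ).
(c)–(e): forbidden (ΔS).
(c)–(f): forbidden (ΔL, ΔJ).
(d)–(e): forbidden (parity, ΔS, ΔL, ΔJ).
(d)–(f): forbidden (parity, ΔS).
(e)–(f): forbidden (parity, ΔS, ΔL, ΔJ).
Allowed pairs: 0 of 15.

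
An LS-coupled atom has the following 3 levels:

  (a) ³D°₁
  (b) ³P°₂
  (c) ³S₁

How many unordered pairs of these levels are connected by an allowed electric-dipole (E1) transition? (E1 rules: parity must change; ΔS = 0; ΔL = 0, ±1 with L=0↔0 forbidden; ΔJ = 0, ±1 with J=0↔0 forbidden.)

1

(a)–(b): forbidden (parity).
(a)–(c): forbidden (ΔL).
(b)–(c): allowed.
Allowed pairs: 1 of 3.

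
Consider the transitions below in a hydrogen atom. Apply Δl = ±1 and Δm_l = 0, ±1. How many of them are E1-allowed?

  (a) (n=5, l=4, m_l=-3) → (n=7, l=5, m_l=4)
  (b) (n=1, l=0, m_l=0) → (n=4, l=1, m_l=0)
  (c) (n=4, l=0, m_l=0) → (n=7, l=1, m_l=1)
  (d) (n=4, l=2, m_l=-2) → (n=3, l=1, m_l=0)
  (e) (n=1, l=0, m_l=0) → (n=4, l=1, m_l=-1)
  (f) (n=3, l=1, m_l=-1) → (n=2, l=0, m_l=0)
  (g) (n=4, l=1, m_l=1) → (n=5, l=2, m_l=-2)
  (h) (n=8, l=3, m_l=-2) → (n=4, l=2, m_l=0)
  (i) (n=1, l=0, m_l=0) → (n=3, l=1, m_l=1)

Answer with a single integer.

5

(a) forbidden — Δm_l = +7 (E1 requires Δm_l = 0, ±1)
(b) allowed
(c) allowed
(d) forbidden — Δm_l = +2 (E1 requires Δm_l = 0, ±1)
(e) allowed
(f) allowed
(g) forbidden — Δm_l = -3 (E1 requires Δm_l = 0, ±1)
(h) forbidden — Δm_l = +2 (E1 requires Δm_l = 0, ±1)
(i) allowed
Total allowed: 5 of 9.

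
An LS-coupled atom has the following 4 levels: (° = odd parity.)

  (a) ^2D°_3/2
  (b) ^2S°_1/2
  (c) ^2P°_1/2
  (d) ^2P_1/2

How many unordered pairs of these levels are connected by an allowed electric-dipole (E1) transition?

3

(a)–(b): forbidden (parity, ΔL).
(a)–(c): forbidden (parity).
(a)–(d): allowed.
(b)–(c): forbidden (parity).
(b)–(d): allowed.
(c)–(d): allowed.
Allowed pairs: 3 of 6.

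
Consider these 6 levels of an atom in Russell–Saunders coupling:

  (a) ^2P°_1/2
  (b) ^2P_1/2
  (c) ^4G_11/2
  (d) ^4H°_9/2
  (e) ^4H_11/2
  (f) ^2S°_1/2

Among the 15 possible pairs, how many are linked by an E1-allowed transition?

4

(a)–(b): allowed.
(a)–(c): forbidden (ΔS, ΔL, ΔJ).
(a)–(d): forbidden (parity, ΔS, ΔL, ΔJ).
(a)–(e): forbidden (ΔS, ΔL, ΔJ).
(a)–(f): forbidden (parity).
(b)–(c): forbidden (parity, ΔS, ΔL, ΔJ).
(b)–(d): forbidden (ΔS, ΔL, ΔJ).
(b)–(e): forbidden (parity, ΔS, ΔL, ΔJ).
(b)–(f): allowed.
(c)–(d): allowed.
(c)–(e): forbidden (parity).
(c)–(f): forbidden (ΔS, ΔL, ΔJ).
(d)–(e): allowed.
(d)–(f): forbidden (parity, ΔS, ΔL, ΔJ).
(e)–(f): forbidden (ΔS, ΔL, ΔJ).
Allowed pairs: 4 of 15.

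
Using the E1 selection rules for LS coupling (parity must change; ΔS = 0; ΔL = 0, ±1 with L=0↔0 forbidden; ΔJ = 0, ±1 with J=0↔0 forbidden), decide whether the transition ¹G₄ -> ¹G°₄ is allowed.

Reading off the term symbols: S 0→0, L 4→4, J 4→4, parity even→odd.
ΔS = 0: S: 0 → 0 — satisfied.
Parity must change: even → odd — satisfied.
ΔJ = 0, ±1 (not J=0↔0): J: 4 → 4, ΔJ = +0 — satisfied.
ΔL = 0, ±1 (not L=0↔0): L: 4 → 4, ΔL = +0 — satisfied.
All four E1 rules are satisfied.

allowed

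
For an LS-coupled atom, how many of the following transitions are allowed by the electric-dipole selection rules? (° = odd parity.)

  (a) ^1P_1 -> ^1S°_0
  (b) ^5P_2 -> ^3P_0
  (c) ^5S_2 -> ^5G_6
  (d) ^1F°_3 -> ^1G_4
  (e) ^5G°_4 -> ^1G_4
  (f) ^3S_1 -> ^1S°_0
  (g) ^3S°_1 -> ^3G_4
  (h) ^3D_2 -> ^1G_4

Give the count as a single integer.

(a) allowed
(b) forbidden (parity, ΔS, ΔJ fail)
(c) forbidden (parity, ΔL, ΔJ fail)
(d) allowed
(e) forbidden (ΔS fails)
(f) forbidden (ΔS, ΔL fail)
(g) forbidden (ΔL, ΔJ fail)
(h) forbidden (parity, ΔS, ΔL, ΔJ fail)
Total allowed: 2 of 8.

2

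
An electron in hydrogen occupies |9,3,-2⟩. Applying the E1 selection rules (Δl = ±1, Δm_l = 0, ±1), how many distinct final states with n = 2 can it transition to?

E1 requires l_f ∈ {2, 4}, but neither lies in [0, 1], so no final state is reachable.
Total: 0.

0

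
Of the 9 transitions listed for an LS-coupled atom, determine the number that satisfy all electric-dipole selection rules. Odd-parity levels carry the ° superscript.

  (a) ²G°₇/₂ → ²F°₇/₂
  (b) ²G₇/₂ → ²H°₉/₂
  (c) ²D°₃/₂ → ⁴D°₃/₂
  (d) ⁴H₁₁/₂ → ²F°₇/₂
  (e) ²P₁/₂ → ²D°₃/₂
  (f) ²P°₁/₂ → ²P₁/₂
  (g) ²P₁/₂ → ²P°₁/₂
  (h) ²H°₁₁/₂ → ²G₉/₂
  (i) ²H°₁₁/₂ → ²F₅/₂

5

(a) forbidden (parity fails)
(b) allowed
(c) forbidden (parity, ΔS fail)
(d) forbidden (ΔS, ΔL, ΔJ fail)
(e) allowed
(f) allowed
(g) allowed
(h) allowed
(i) forbidden (ΔL, ΔJ fail)
Total allowed: 5 of 9.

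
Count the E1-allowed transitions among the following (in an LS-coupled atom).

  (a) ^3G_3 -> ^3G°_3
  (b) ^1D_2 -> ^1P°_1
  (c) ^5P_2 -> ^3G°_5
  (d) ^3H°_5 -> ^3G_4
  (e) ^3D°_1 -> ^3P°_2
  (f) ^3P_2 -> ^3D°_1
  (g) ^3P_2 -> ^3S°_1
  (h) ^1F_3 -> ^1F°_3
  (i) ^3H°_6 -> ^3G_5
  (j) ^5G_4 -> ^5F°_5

8

(a) allowed
(b) allowed
(c) forbidden (ΔS, ΔL, ΔJ fail)
(d) allowed
(e) forbidden (parity fails)
(f) allowed
(g) allowed
(h) allowed
(i) allowed
(j) allowed
Total allowed: 8 of 10.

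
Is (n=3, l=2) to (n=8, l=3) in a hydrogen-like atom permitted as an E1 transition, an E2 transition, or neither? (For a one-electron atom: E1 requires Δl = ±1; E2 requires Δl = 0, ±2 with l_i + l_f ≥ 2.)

E1

Δl = 3 − 2 = +1; l_i + l_f = 5.
E1 (Δl = ±1): satisfied.
E2 (Δl = 0,±2, l_i+l_f ≥ 2): not satisfied.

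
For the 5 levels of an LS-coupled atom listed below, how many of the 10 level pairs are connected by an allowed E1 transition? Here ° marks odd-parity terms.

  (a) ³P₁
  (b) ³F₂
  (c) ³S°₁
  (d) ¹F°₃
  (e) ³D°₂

(a)–(b): forbidden (parity, ΔL).
(a)–(c): allowed.
(a)–(d): forbidden (ΔS, ΔL, ΔJ).
(a)–(e): allowed.
(b)–(c): forbidden (ΔL).
(b)–(d): forbidden (ΔS).
(b)–(e): allowed.
(c)–(d): forbidden (parity, ΔS, ΔL, ΔJ).
(c)–(e): forbidden (parity, ΔL).
(d)–(e): forbidden (parity, ΔS).
Allowed pairs: 3 of 10.

3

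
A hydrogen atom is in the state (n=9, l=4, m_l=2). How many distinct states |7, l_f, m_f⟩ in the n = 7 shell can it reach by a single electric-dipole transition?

E1 requires Δl = ±1, so l_f ∈ {3, 5}; with 0 ≤ l_f ≤ n_f−1 = 6, the allowed l_f values are {3, 5}.
For l_f = 3: m_f ∈ {m_i−1, m_i, m_i+1} ∩ [−3, 3] = {1, 2, 3} → 3 states.
For l_f = 5: m_f ∈ {m_i−1, m_i, m_i+1} ∩ [−5, 5] = {1, 2, 3} → 3 states.
Total: 6.

6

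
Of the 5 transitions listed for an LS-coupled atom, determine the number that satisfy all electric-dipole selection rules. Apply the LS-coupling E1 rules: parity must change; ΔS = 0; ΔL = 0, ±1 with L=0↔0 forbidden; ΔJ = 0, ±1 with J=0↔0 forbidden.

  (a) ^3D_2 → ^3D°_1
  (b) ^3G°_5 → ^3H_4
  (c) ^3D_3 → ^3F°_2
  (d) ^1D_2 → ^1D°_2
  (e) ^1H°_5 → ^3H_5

(a) allowed
(b) allowed
(c) allowed
(d) allowed
(e) forbidden (ΔS fails)
Total allowed: 4 of 5.

4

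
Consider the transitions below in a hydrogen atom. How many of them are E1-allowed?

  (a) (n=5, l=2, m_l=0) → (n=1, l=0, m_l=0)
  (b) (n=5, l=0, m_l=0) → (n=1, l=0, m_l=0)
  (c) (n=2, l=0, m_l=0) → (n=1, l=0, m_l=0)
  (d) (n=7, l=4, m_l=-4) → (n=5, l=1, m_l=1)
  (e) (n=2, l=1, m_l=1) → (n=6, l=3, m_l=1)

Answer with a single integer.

0

(a) forbidden — Δl = -2 (E1 requires Δl = ±1)
(b) forbidden — Δl = +0 (E1 requires Δl = ±1)
(c) forbidden — Δl = +0 (E1 requires Δl = ±1)
(d) forbidden — Δl = -3 (E1 requires Δl = ±1); Δm_l = +5 (E1 requires Δm_l = 0, ±1)
(e) forbidden — Δl = +2 (E1 requires Δl = ±1)
Total allowed: 0 of 5.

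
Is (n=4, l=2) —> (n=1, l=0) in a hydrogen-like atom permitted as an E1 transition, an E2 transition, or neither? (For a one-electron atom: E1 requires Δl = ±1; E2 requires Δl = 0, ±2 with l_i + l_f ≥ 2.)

E2

Δl = 0 − 2 = -2; l_i + l_f = 2.
E1 (Δl = ±1): not satisfied.
E2 (Δl = 0,±2, l_i+l_f ≥ 2): satisfied.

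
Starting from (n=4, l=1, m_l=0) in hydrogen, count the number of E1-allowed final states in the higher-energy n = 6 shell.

E1 requires Δl = ±1, so l_f ∈ {0, 2}; with 0 ≤ l_f ≤ n_f−1 = 5, the allowed l_f values are {0, 2}.
For l_f = 0: m_f ∈ {m_i−1, m_i, m_i+1} ∩ [−0, 0] = {0} → 1 state.
For l_f = 2: m_f ∈ {m_i−1, m_i, m_i+1} ∩ [−2, 2] = {-1, 0, 1} → 3 states.
Total: 4.

4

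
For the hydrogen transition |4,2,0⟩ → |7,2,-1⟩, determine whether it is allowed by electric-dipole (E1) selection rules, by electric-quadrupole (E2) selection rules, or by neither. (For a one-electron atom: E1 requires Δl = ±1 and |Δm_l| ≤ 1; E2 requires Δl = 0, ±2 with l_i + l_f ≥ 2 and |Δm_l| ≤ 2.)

Δl = 2 − 2 = +0; l_i + l_f = 4.
Δm_l = -1.
E1 (Δl = ±1, |Δm_l| ≤ 1): not satisfied.
E2 (Δl = 0,±2, l_i+l_f ≥ 2, |Δm_l| ≤ 2): satisfied.

E2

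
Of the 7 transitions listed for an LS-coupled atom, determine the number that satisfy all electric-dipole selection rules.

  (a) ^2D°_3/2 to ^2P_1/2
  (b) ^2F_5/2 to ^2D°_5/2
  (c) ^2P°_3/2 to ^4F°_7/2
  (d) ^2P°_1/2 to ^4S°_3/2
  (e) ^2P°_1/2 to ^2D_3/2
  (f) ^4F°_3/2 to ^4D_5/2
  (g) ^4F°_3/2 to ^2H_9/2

4

(a) allowed
(b) allowed
(c) forbidden (parity, ΔS, ΔL, ΔJ fail)
(d) forbidden (parity, ΔS fail)
(e) allowed
(f) allowed
(g) forbidden (ΔS, ΔL, ΔJ fail)
Total allowed: 4 of 7.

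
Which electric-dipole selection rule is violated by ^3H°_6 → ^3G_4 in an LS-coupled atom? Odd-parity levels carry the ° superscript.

the ΔJ = 0, ±1 rule

Initial level: S=1, L=5, J=6, parity odd. Final level: S=1, L=4, J=4, parity even.
Parity must change: odd → even — passes.
ΔS = 0: S: 1 → 1 — passes.
ΔL = 0, ±1 (not L=0↔0): L: 5 → 4, ΔL = -1 — passes.
ΔJ = 0, ±1 (not J=0↔0): J: 6 → 4, ΔJ = -2 — fails.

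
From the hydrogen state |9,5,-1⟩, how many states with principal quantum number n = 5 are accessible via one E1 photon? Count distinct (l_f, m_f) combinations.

3

E1 requires Δl = ±1, so l_f ∈ {4, 6}; with 0 ≤ l_f ≤ n_f−1 = 4, the allowed l_f values are {4}.
For l_f = 4: m_f ∈ {m_i−1, m_i, m_i+1} ∩ [−4, 4] = {-2, -1, 0} → 3 states.
Total: 3.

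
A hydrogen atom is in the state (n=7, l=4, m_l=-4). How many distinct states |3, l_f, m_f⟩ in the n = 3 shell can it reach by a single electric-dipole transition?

E1 requires l_f ∈ {3, 5}, but neither lies in [0, 2], so no final state is reachable.
Total: 0.

0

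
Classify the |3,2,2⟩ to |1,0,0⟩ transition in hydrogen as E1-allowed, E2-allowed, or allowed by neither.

Δl = 0 − 2 = -2; l_i + l_f = 2.
Δm_l = -2.
E1 (Δl = ±1, |Δm_l| ≤ 1): not satisfied.
E2 (Δl = 0,±2, l_i+l_f ≥ 2, |Δm_l| ≤ 2): satisfied.

E2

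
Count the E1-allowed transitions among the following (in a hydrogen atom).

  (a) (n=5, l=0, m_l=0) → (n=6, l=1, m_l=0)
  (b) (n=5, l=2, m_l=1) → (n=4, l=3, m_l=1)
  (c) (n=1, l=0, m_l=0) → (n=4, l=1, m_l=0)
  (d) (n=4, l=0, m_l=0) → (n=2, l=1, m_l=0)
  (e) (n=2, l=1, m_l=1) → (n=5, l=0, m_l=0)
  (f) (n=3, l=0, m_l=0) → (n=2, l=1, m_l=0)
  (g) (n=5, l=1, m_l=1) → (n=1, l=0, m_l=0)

7

(a) allowed
(b) allowed
(c) allowed
(d) allowed
(e) allowed
(f) allowed
(g) allowed
Total allowed: 7 of 7.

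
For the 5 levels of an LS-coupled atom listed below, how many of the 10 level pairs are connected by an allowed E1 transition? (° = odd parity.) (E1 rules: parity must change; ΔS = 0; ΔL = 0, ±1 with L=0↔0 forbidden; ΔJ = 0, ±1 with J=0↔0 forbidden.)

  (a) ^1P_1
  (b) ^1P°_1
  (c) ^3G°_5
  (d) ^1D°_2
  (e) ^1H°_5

(a)–(b): allowed.
(a)–(c): forbidden (ΔS, ΔL, ΔJ).
(a)–(d): allowed.
(a)–(e): forbidden (ΔL, ΔJ).
(b)–(c): forbidden (parity, ΔS, ΔL, ΔJ).
(b)–(d): forbidden (parity).
(b)–(e): forbidden (parity, ΔL, ΔJ).
(c)–(d): forbidden (parity, ΔS, ΔL, ΔJ).
(c)–(e): forbidden (parity, ΔS).
(d)–(e): forbidden (parity, ΔL, ΔJ).
Allowed pairs: 2 of 10.

2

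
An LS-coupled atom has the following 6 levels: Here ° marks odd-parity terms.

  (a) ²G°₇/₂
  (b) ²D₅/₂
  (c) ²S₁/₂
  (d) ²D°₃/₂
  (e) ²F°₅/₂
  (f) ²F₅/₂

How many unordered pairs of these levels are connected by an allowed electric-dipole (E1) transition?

(a)–(b): forbidden (ΔL).
(a)–(c): forbidden (ΔL, ΔJ).
(a)–(d): forbidden (parity, ΔL, ΔJ).
(a)–(e): forbidden (parity).
(a)–(f): allowed.
(b)–(c): forbidden (parity, ΔL, ΔJ).
(b)–(d): allowed.
(b)–(e): allowed.
(b)–(f): forbidden (parity).
(c)–(d): forbidden (ΔL).
(c)–(e): forbidden (ΔL, ΔJ).
(c)–(f): forbidden (parity, ΔL, ΔJ).
(d)–(e): forbidden (parity).
(d)–(f): allowed.
(e)–(f): allowed.
Allowed pairs: 5 of 15.

5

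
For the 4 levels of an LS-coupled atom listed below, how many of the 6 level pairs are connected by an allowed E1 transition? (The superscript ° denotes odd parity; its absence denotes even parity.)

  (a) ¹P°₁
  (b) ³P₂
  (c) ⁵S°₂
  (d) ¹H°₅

0

(a)–(b): forbidden (ΔS).
(a)–(c): forbidden (parity, ΔS).
(a)–(d): forbidden (parity, ΔL, ΔJ).
(b)–(c): forbidden (ΔS).
(b)–(d): forbidden (ΔS, ΔL, ΔJ).
(c)–(d): forbidden (parity, ΔS, ΔL, ΔJ).
Allowed pairs: 0 of 6.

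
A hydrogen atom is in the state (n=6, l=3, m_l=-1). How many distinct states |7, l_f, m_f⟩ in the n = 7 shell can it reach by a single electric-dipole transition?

E1 requires Δl = ±1, so l_f ∈ {2, 4}; with 0 ≤ l_f ≤ n_f−1 = 6, the allowed l_f values are {2, 4}.
For l_f = 2: m_f ∈ {m_i−1, m_i, m_i+1} ∩ [−2, 2] = {-2, -1, 0} → 3 states.
For l_f = 4: m_f ∈ {m_i−1, m_i, m_i+1} ∩ [−4, 4] = {-2, -1, 0} → 3 states.
Total: 6.

6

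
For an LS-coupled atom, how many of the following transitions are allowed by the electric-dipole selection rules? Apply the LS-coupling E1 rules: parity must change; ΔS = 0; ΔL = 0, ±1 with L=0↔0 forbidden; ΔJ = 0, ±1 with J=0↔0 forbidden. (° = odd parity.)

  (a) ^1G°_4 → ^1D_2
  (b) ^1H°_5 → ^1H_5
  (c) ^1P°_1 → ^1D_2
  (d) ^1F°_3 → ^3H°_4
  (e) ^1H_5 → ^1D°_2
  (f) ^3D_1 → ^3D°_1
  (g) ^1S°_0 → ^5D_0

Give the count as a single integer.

3

(a) forbidden (ΔL, ΔJ fail)
(b) allowed
(c) allowed
(d) forbidden (parity, ΔS, ΔL fail)
(e) forbidden (ΔL, ΔJ fail)
(f) allowed
(g) forbidden (ΔS, ΔL, ΔJ fail)
Total allowed: 3 of 7.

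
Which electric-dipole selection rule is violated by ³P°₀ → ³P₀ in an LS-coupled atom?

ΔJ = 0, ±1 (not J=0↔0): J: 0 → 0, ΔJ = +0 — fails.
ΔS = 0: S: 1 → 1 — passes.
ΔL = 0, ±1 (not L=0↔0): L: 1 → 1, ΔL = +0 — passes.
Parity must change: odd → even — passes.

the J=0 ↔ J=0 exclusion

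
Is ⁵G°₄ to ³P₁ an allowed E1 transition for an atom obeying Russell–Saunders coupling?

forbidden

Reading off the term symbols: S 2→1, L 4→1, J 4→1, parity odd→even.
Parity must change: odd → even — satisfied.
ΔS = 0: S: 2 → 1 — violated.
ΔL = 0, ±1 (not L=0↔0): L: 4 → 1, ΔL = -3 — violated.
ΔJ = 0, ±1 (not J=0↔0): J: 4 → 1, ΔJ = -3 — violated.
Rule(s) violated: ΔS, ΔL, ΔJ.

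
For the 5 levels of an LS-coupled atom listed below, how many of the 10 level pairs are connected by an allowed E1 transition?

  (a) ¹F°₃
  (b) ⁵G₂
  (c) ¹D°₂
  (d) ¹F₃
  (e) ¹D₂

(a)–(b): forbidden (ΔS).
(a)–(c): forbidden (parity).
(a)–(d): allowed.
(a)–(e): allowed.
(b)–(c): forbidden (ΔS, ΔL).
(b)–(d): forbidden (parity, ΔS).
(b)–(e): forbidden (parity, ΔS, ΔL).
(c)–(d): allowed.
(c)–(e): allowed.
(d)–(e): forbidden (parity).
Allowed pairs: 4 of 10.

4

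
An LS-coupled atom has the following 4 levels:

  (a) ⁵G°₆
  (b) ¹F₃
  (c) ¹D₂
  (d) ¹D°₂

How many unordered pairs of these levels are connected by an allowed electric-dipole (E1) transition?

(a)–(b): forbidden (ΔS, ΔJ).
(a)–(c): forbidden (ΔS, ΔL, ΔJ).
(a)–(d): forbidden (parity, ΔS, ΔL, ΔJ).
(b)–(c): forbidden (parity).
(b)–(d): allowed.
(c)–(d): allowed.
Allowed pairs: 2 of 6.

2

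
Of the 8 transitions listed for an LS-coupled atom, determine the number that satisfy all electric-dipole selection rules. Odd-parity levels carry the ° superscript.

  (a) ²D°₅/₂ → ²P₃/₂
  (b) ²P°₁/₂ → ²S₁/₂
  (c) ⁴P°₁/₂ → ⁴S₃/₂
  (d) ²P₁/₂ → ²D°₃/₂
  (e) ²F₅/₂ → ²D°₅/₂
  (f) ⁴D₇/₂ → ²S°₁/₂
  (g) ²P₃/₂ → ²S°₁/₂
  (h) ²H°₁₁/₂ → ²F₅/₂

(a) allowed
(b) allowed
(c) allowed
(d) allowed
(e) allowed
(f) forbidden (ΔS, ΔL, ΔJ fail)
(g) allowed
(h) forbidden (ΔL, ΔJ fail)
Total allowed: 6 of 8.

6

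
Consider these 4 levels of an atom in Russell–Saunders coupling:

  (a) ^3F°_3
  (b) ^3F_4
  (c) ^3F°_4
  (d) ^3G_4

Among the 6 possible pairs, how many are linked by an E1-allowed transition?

4

(a)–(b): allowed.
(a)–(c): forbidden (parity).
(a)–(d): allowed.
(b)–(c): allowed.
(b)–(d): forbidden (parity).
(c)–(d): allowed.
Allowed pairs: 4 of 6.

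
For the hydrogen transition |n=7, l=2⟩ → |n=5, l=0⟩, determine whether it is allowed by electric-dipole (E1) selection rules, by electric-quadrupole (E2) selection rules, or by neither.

Δl = 0 − 2 = -2; l_i + l_f = 2.
E1 (Δl = ±1): not satisfied.
E2 (Δl = 0,±2, l_i+l_f ≥ 2): satisfied.

E2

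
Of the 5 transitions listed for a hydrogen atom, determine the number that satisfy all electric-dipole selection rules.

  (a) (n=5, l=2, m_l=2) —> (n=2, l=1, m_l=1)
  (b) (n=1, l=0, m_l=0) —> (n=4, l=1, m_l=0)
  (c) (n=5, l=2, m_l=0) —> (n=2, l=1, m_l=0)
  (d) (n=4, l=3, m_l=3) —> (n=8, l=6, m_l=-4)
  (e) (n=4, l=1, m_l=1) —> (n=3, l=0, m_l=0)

(a) allowed
(b) allowed
(c) allowed
(d) forbidden — Δl = +3 (E1 requires Δl = ±1); Δm_l = -7 (E1 requires Δm_l = 0, ±1)
(e) allowed
Total allowed: 4 of 5.

4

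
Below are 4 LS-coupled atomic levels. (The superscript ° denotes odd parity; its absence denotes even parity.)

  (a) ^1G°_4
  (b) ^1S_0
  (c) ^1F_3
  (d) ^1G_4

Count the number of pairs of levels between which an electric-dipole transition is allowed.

(a)–(b): forbidden (ΔL, ΔJ).
(a)–(c): allowed.
(a)–(d): allowed.
(b)–(c): forbidden (parity, ΔL, ΔJ).
(b)–(d): forbidden (parity, ΔL, ΔJ).
(c)–(d): forbidden (parity).
Allowed pairs: 2 of 6.

2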